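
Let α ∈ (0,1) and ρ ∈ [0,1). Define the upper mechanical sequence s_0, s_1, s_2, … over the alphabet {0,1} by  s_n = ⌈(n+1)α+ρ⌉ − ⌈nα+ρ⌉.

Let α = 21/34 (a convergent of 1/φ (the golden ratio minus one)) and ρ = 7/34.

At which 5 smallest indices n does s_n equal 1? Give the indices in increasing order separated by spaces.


n=0: ⌈28/34⌉−⌈7/34⌉ = 1−1 = 0
n=1: ⌈49/34⌉−⌈28/34⌉ = 2−1 = 1  ← one
n=2: ⌈70/34⌉−⌈49/34⌉ = 3−2 = 1  ← one
n=3: ⌈91/34⌉−⌈70/34⌉ = 3−3 = 0
n=4: ⌈112/34⌉−⌈91/34⌉ = 4−3 = 1  ← one
n=5: ⌈133/34⌉−⌈112/34⌉ = 4−4 = 0
n=6: ⌈154/34⌉−⌈133/34⌉ = 5−4 = 1  ← one
n=7: ⌈175/34⌉−⌈154/34⌉ = 6−5 = 1  ← one
positions of the first 5 ones: 1 2 4 6 7

1 2 4 6 7


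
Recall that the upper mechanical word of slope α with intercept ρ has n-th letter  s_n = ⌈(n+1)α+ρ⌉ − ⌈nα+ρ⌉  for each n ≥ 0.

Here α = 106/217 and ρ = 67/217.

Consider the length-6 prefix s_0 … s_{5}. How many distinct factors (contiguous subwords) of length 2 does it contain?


t_n = ⌈(n·106+67)/217⌉ for n = 0 … 6:
  n=0…6: ⌈67/217⌉=1 ⌈173/217⌉=1 ⌈279/217⌉=2 ⌈385/217⌉=2 ⌈491/217⌉=3 ⌈597/217⌉=3 ⌈703/217⌉=4
s_n = t_(n+1) − t_n for n = 0 … 5 gives
prefix = 010101
slide a length-2 window over [0..1] … [4..5] (5 windows); first occurrence of each distinct factor:
  [  0..  1] 01
  [  1..  2] 10
  (the other 3 windows repeat one of these)
distinct factors: {01, 10}
count = 2  (Sturmian bound for length 2 is 3)

2


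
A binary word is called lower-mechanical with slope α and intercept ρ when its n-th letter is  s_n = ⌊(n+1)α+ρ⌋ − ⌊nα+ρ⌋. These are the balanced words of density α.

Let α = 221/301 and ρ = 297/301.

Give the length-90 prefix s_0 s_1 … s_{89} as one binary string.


111011101110111011011101110111011011101110111011011101110111011011101110111011011101110111

n=0: ⌊(1·221+297)/301⌋ − ⌊(0·221+297)/301⌋ = ⌊518/301⌋ − ⌊297/301⌋ = 1 − 0 = 1
n=1: ⌊(2·221+297)/301⌋ − ⌊(1·221+297)/301⌋ = ⌊739/301⌋ − ⌊518/301⌋ = 2 − 1 = 1
n=2: ⌊(3·221+297)/301⌋ − ⌊(2·221+297)/301⌋ = ⌊960/301⌋ − ⌊739/301⌋ = 3 − 2 = 1
n=3: ⌊(4·221+297)/301⌋ − ⌊(3·221+297)/301⌋ = ⌊1181/301⌋ − ⌊960/301⌋ = 3 − 3 = 0
n=4: ⌊(5·221+297)/301⌋ − ⌊(4·221+297)/301⌋ = ⌊1402/301⌋ − ⌊1181/301⌋ = 4 − 3 = 1
n=5: ⌊(6·221+297)/301⌋ − ⌊(5·221+297)/301⌋ = ⌊1623/301⌋ − ⌊1402/301⌋ = 5 − 4 = 1
n=6: ⌊(7·221+297)/301⌋ − ⌊(6·221+297)/301⌋ = ⌊1844/301⌋ − ⌊1623/301⌋ = 6 − 5 = 1
n=7: ⌊(8·221+297)/301⌋ − ⌊(7·221+297)/301⌋ = ⌊2065/301⌋ − ⌊1844/301⌋ = 6 − 6 = 0
n=8: ⌊(9·221+297)/301⌋ − ⌊(8·221+297)/301⌋ = ⌊2286/301⌋ − ⌊2065/301⌋ = 7 − 6 = 1
n=9: ⌊(10·221+297)/301⌋ − ⌊(9·221+297)/301⌋ = ⌊2507/301⌋ − ⌊2286/301⌋ = 8 − 7 = 1
n=10: ⌊(11·221+297)/301⌋ − ⌊(10·221+297)/301⌋ = ⌊2728/301⌋ − ⌊2507/301⌋ = 9 − 8 = 1
n=11: ⌊(12·221+297)/301⌋ − ⌊(11·221+297)/301⌋ = ⌊2949/301⌋ − ⌊2728/301⌋ = 9 − 9 = 0
n=12: ⌊(13·221+297)/301⌋ − ⌊(12·221+297)/301⌋ = ⌊3170/301⌋ − ⌊2949/301⌋ = 10 − 9 = 1
n=13: ⌊(14·221+297)/301⌋ − ⌊(13·221+297)/301⌋ = ⌊3391/301⌋ − ⌊3170/301⌋ = 11 − 10 = 1
n=14: ⌊(15·221+297)/301⌋ − ⌊(14·221+297)/301⌋ = ⌊3612/301⌋ − ⌊3391/301⌋ = 12 − 11 = 1
n=15: ⌊(16·221+297)/301⌋ − ⌊(15·221+297)/301⌋ = ⌊3833/301⌋ − ⌊3612/301⌋ = 12 − 12 = 0
n=16: ⌊(17·221+297)/301⌋ − ⌊(16·221+297)/301⌋ = ⌊4054/301⌋ − ⌊3833/301⌋ = 13 − 12 = 1
n=17: ⌊(18·221+297)/301⌋ − ⌊(17·221+297)/301⌋ = ⌊4275/301⌋ − ⌊4054/301⌋ = 14 − 13 = 1
n=18: ⌊(19·221+297)/301⌋ − ⌊(18·221+297)/301⌋ = ⌊4496/301⌋ − ⌊4275/301⌋ = 14 − 14 = 0
n=19: ⌊(20·221+297)/301⌋ − ⌊(19·221+297)/301⌋ = ⌊4717/301⌋ − ⌊4496/301⌋ = 15 − 14 = 1
n=20: ⌊(21·221+297)/301⌋ − ⌊(20·221+297)/301⌋ = ⌊4938/301⌋ − ⌊4717/301⌋ = 16 − 15 = 1
n=21: ⌊(22·221+297)/301⌋ − ⌊(21·221+297)/301⌋ = ⌊5159/301⌋ − ⌊4938/301⌋ = 17 − 16 = 1
n=22: ⌊(23·221+297)/301⌋ − ⌊(22·221+297)/301⌋ = ⌊5380/301⌋ − ⌊5159/301⌋ = 17 − 17 = 0
n=23: ⌊(24·221+297)/301⌋ − ⌊(23·221+297)/301⌋ = ⌊5601/301⌋ − ⌊5380/301⌋ = 18 − 17 = 1
n=24: ⌊(25·221+297)/301⌋ − ⌊(24·221+297)/301⌋ = ⌊5822/301⌋ − ⌊5601/301⌋ = 19 − 18 = 1
n=25: ⌊(26·221+297)/301⌋ − ⌊(25·221+297)/301⌋ = ⌊6043/301⌋ − ⌊5822/301⌋ = 20 − 19 = 1
n=26: ⌊(27·221+297)/301⌋ − ⌊(26·221+297)/301⌋ = ⌊6264/301⌋ − ⌊6043/301⌋ = 20 − 20 = 0
n=27: ⌊(28·221+297)/301⌋ − ⌊(27·221+297)/301⌋ = ⌊6485/301⌋ − ⌊6264/301⌋ = 21 − 20 = 1
n=28: ⌊(29·221+297)/301⌋ − ⌊(28·221+297)/301⌋ = ⌊6706/301⌋ − ⌊6485/301⌋ = 22 − 21 = 1
n=29: ⌊(30·221+297)/301⌋ − ⌊(29·221+297)/301⌋ = ⌊6927/301⌋ − ⌊6706/301⌋ = 23 − 22 = 1
n=30: ⌊(31·221+297)/301⌋ − ⌊(30·221+297)/301⌋ = ⌊7148/301⌋ − ⌊6927/301⌋ = 23 − 23 = 0
n=31: ⌊(32·221+297)/301⌋ − ⌊(31·221+297)/301⌋ = ⌊7369/301⌋ − ⌊7148/301⌋ = 24 − 23 = 1
n=32: ⌊(33·221+297)/301⌋ − ⌊(32·221+297)/301⌋ = ⌊7590/301⌋ − ⌊7369/301⌋ = 25 − 24 = 1
n=33: ⌊(34·221+297)/301⌋ − ⌊(33·221+297)/301⌋ = ⌊7811/301⌋ − ⌊7590/301⌋ = 25 − 25 = 0
n=34: ⌊(35·221+297)/301⌋ − ⌊(34·221+297)/301⌋ = ⌊8032/301⌋ − ⌊7811/301⌋ = 26 − 25 = 1
n=35: ⌊(36·221+297)/301⌋ − ⌊(35·221+297)/301⌋ = ⌊8253/301⌋ − ⌊8032/301⌋ = 27 − 26 = 1
n=36: ⌊(37·221+297)/301⌋ − ⌊(36·221+297)/301⌋ = ⌊8474/301⌋ − ⌊8253/301⌋ = 28 − 27 = 1
n=37: ⌊(38·221+297)/301⌋ − ⌊(37·221+297)/301⌋ = ⌊8695/301⌋ − ⌊8474/301⌋ = 28 − 28 = 0
n=38: ⌊(39·221+297)/301⌋ − ⌊(38·221+297)/301⌋ = ⌊8916/301⌋ − ⌊8695/301⌋ = 29 − 28 = 1
n=39: ⌊(40·221+297)/301⌋ − ⌊(39·221+297)/301⌋ = ⌊9137/301⌋ − ⌊8916/301⌋ = 30 − 29 = 1
n=40: ⌊(41·221+297)/301⌋ − ⌊(40·221+297)/301⌋ = ⌊9358/301⌋ − ⌊9137/301⌋ = 31 − 30 = 1
n=41: ⌊(42·221+297)/301⌋ − ⌊(41·221+297)/301⌋ = ⌊9579/301⌋ − ⌊9358/301⌋ = 31 − 31 = 0
n=42: ⌊(43·221+297)/301⌋ − ⌊(42·221+297)/301⌋ = ⌊9800/301⌋ − ⌊9579/301⌋ = 32 − 31 = 1
n=43: ⌊(44·221+297)/301⌋ − ⌊(43·221+297)/301⌋ = ⌊10021/301⌋ − ⌊9800/301⌋ = 33 − 32 = 1
n=44: ⌊(45·221+297)/301⌋ − ⌊(44·221+297)/301⌋ = ⌊10242/301⌋ − ⌊10021/301⌋ = 34 − 33 = 1
n=45: ⌊(46·221+297)/301⌋ − ⌊(45·221+297)/301⌋ = ⌊10463/301⌋ − ⌊10242/301⌋ = 34 − 34 = 0
n=46: ⌊(47·221+297)/301⌋ − ⌊(46·221+297)/301⌋ = ⌊10684/301⌋ − ⌊10463/301⌋ = 35 − 34 = 1
n=47: ⌊(48·221+297)/301⌋ − ⌊(47·221+297)/301⌋ = ⌊10905/301⌋ − ⌊10684/301⌋ = 36 − 35 = 1
n=48: ⌊(49·221+297)/301⌋ − ⌊(48·221+297)/301⌋ = ⌊11126/301⌋ − ⌊10905/301⌋ = 36 − 36 = 0
n=49: ⌊(50·221+297)/301⌋ − ⌊(49·221+297)/301⌋ = ⌊11347/301⌋ − ⌊11126/301⌋ = 37 − 36 = 1
n=50: ⌊(51·221+297)/301⌋ − ⌊(50·221+297)/301⌋ = ⌊11568/301⌋ − ⌊11347/301⌋ = 38 − 37 = 1
n=51: ⌊(52·221+297)/301⌋ − ⌊(51·221+297)/301⌋ = ⌊11789/301⌋ − ⌊11568/301⌋ = 39 − 38 = 1
n=52: ⌊(53·221+297)/301⌋ − ⌊(52·221+297)/301⌋ = ⌊12010/301⌋ − ⌊11789/301⌋ = 39 − 39 = 0
n=53: ⌊(54·221+297)/301⌋ − ⌊(53·221+297)/301⌋ = ⌊12231/301⌋ − ⌊12010/301⌋ = 40 − 39 = 1
n=54: ⌊(55·221+297)/301⌋ − ⌊(54·221+297)/301⌋ = ⌊12452/301⌋ − ⌊12231/301⌋ = 41 − 40 = 1
n=55: ⌊(56·221+297)/301⌋ − ⌊(55·221+297)/301⌋ = ⌊12673/301⌋ − ⌊12452/301⌋ = 42 − 41 = 1
n=56: ⌊(57·221+297)/301⌋ − ⌊(56·221+297)/301⌋ = ⌊12894/301⌋ − ⌊12673/301⌋ = 42 − 42 = 0
n=57: ⌊(58·221+297)/301⌋ − ⌊(57·221+297)/301⌋ = ⌊13115/301⌋ − ⌊12894/301⌋ = 43 − 42 = 1
n=58: ⌊(59·221+297)/301⌋ − ⌊(58·221+297)/301⌋ = ⌊13336/301⌋ − ⌊13115/301⌋ = 44 − 43 = 1
n=59: ⌊(60·221+297)/301⌋ − ⌊(59·221+297)/301⌋ = ⌊13557/301⌋ − ⌊13336/301⌋ = 45 − 44 = 1
n=60: ⌊(61·221+297)/301⌋ − ⌊(60·221+297)/301⌋ = ⌊13778/301⌋ − ⌊13557/301⌋ = 45 − 45 = 0
n=61: ⌊(62·221+297)/301⌋ − ⌊(61·221+297)/301⌋ = ⌊13999/301⌋ − ⌊13778/301⌋ = 46 − 45 = 1
n=62: ⌊(63·221+297)/301⌋ − ⌊(62·221+297)/301⌋ = ⌊14220/301⌋ − ⌊13999/301⌋ = 47 − 46 = 1
n=63: ⌊(64·221+297)/301⌋ − ⌊(63·221+297)/301⌋ = ⌊14441/301⌋ − ⌊14220/301⌋ = 47 − 47 = 0
n=64: ⌊(65·221+297)/301⌋ − ⌊(64·221+297)/301⌋ = ⌊14662/301⌋ − ⌊14441/301⌋ = 48 − 47 = 1
n=65: ⌊(66·221+297)/301⌋ − ⌊(65·221+297)/301⌋ = ⌊14883/301⌋ − ⌊14662/301⌋ = 49 − 48 = 1
n=66: ⌊(67·221+297)/301⌋ − ⌊(66·221+297)/301⌋ = ⌊15104/301⌋ − ⌊14883/301⌋ = 50 − 49 = 1
n=67: ⌊(68·221+297)/301⌋ − ⌊(67·221+297)/301⌋ = ⌊15325/301⌋ − ⌊15104/301⌋ = 50 − 50 = 0
n=68: ⌊(69·221+297)/301⌋ − ⌊(68·221+297)/301⌋ = ⌊15546/301⌋ − ⌊15325/301⌋ = 51 − 50 = 1
n=69: ⌊(70·221+297)/301⌋ − ⌊(69·221+297)/301⌋ = ⌊15767/301⌋ − ⌊15546/301⌋ = 52 − 51 = 1
n=70: ⌊(71·221+297)/301⌋ − ⌊(70·221+297)/301⌋ = ⌊15988/301⌋ − ⌊15767/301⌋ = 53 − 52 = 1
n=71: ⌊(72·221+297)/301⌋ − ⌊(71·221+297)/301⌋ = ⌊16209/301⌋ − ⌊15988/301⌋ = 53 − 53 = 0
n=72: ⌊(73·221+297)/301⌋ − ⌊(72·221+297)/301⌋ = ⌊16430/301⌋ − ⌊16209/301⌋ = 54 − 53 = 1
n=73: ⌊(74·221+297)/301⌋ − ⌊(73·221+297)/301⌋ = ⌊16651/301⌋ − ⌊16430/301⌋ = 55 − 54 = 1
n=74: ⌊(75·221+297)/301⌋ − ⌊(74·221+297)/301⌋ = ⌊16872/301⌋ − ⌊16651/301⌋ = 56 − 55 = 1
n=75: ⌊(76·221+297)/301⌋ − ⌊(75·221+297)/301⌋ = ⌊17093/301⌋ − ⌊16872/301⌋ = 56 − 56 = 0
n=76: ⌊(77·221+297)/301⌋ − ⌊(76·221+297)/301⌋ = ⌊17314/301⌋ − ⌊17093/301⌋ = 57 − 56 = 1
n=77: ⌊(78·221+297)/301⌋ − ⌊(77·221+297)/301⌋ = ⌊17535/301⌋ − ⌊17314/301⌋ = 58 − 57 = 1
n=78: ⌊(79·221+297)/301⌋ − ⌊(78·221+297)/301⌋ = ⌊17756/301⌋ − ⌊17535/301⌋ = 58 − 58 = 0
n=79: ⌊(80·221+297)/301⌋ − ⌊(79·221+297)/301⌋ = ⌊17977/301⌋ − ⌊17756/301⌋ = 59 − 58 = 1
n=80: ⌊(81·221+297)/301⌋ − ⌊(80·221+297)/301⌋ = ⌊18198/301⌋ − ⌊17977/301⌋ = 60 − 59 = 1
n=81: ⌊(82·221+297)/301⌋ − ⌊(81·221+297)/301⌋ = ⌊18419/301⌋ − ⌊18198/301⌋ = 61 − 60 = 1
n=82: ⌊(83·221+297)/301⌋ − ⌊(82·221+297)/301⌋ = ⌊18640/301⌋ − ⌊18419/301⌋ = 61 − 61 = 0
n=83: ⌊(84·221+297)/301⌋ − ⌊(83·221+297)/301⌋ = ⌊18861/301⌋ − ⌊18640/301⌋ = 62 − 61 = 1
n=84: ⌊(85·221+297)/301⌋ − ⌊(84·221+297)/301⌋ = ⌊19082/301⌋ − ⌊18861/301⌋ = 63 − 62 = 1
n=85: ⌊(86·221+297)/301⌋ − ⌊(85·221+297)/301⌋ = ⌊19303/301⌋ − ⌊19082/301⌋ = 64 − 63 = 1
n=86: ⌊(87·221+297)/301⌋ − ⌊(86·221+297)/301⌋ = ⌊19524/301⌋ − ⌊19303/301⌋ = 64 − 64 = 0
n=87: ⌊(88·221+297)/301⌋ − ⌊(87·221+297)/301⌋ = ⌊19745/301⌋ − ⌊19524/301⌋ = 65 − 64 = 1
n=88: ⌊(89·221+297)/301⌋ − ⌊(88·221+297)/301⌋ = ⌊19966/301⌋ − ⌊19745/301⌋ = 66 − 65 = 1
n=89: ⌊(90·221+297)/301⌋ − ⌊(89·221+297)/301⌋ = ⌊20187/301⌋ − ⌊19966/301⌋ = 67 − 66 = 1


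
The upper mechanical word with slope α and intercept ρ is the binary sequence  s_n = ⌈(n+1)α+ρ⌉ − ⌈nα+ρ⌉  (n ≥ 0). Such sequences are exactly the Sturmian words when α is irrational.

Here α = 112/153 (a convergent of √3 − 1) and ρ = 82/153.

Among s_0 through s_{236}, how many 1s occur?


#1s = Σ_{n=0}^{236} s_n = Σ_{n=0}^{236} (⌈(n+1)α+ρ⌉ − ⌈nα+ρ⌉)
the sum telescopes: every ⌈nα+ρ⌉ with 0 < n < 237 appears once with + and once with −, leaving ⌈237α+ρ⌉ − ⌈0·α+ρ⌉
237α + ρ = (237·112 + 82) / 153 = 26626/153
ρ = 82/153
⌈26626/153⌉ = 175,  ⌈82/153⌉ = 1
#1s = 175 − 1 = 174

174


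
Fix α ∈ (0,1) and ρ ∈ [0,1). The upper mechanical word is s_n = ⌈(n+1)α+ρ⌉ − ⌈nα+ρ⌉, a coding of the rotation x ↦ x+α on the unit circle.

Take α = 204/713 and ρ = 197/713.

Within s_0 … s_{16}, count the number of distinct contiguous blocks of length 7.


t_n = ⌈(n·204+197)/713⌉ for n = 0 … 17:
  n=0…9: ⌈197/713⌉=1 ⌈401/713⌉=1 ⌈605/713⌉=1 ⌈809/713⌉=2 ⌈1013/713⌉=2 ⌈1217/713⌉=2 ⌈1421/713⌉=2 ⌈1625/713⌉=3 ⌈1829/713⌉=3 ⌈2033/713⌉=3
  n=10…17: ⌈2237/713⌉=4 ⌈2441/713⌉=4 ⌈2645/713⌉=4 ⌈2849/713⌉=4 ⌈3053/713⌉=5 ⌈3257/713⌉=5 ⌈3461/713⌉=5 ⌈3665/713⌉=6
s_n = t_(n+1) − t_n for n = 0 … 16 gives
prefix = 00100010010001001
slide a length-7 window over [0..6] … [10..16] (11 windows); first occurrence of each distinct factor:
  [  0..  6] 0010001
  [  1..  7] 0100010
  [  2..  8] 1000100
  [  3..  9] 0001001
  [  4.. 10] 0010010
  [  5.. 11] 0100100
  [  6.. 12] 1001000
  (the other 4 windows repeat one of these)
distinct factors: {0001001, 0010001, 0010010, 0100010, 0100100, 1000100, 1001000}
count = 7  (Sturmian bound for length 7 is 8)

7


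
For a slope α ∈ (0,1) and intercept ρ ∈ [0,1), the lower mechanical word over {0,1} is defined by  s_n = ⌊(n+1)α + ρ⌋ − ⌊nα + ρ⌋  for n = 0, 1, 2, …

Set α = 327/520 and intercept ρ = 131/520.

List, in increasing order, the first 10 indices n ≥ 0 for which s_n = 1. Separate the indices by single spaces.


n=0: ⌊458/520⌋−⌊131/520⌋ = 0−0 = 0
n=1: ⌊785/520⌋−⌊458/520⌋ = 1−0 = 1  ← one
n=2: ⌊1112/520⌋−⌊785/520⌋ = 2−1 = 1  ← one
n=3: ⌊1439/520⌋−⌊1112/520⌋ = 2−2 = 0
n=4: ⌊1766/520⌋−⌊1439/520⌋ = 3−2 = 1  ← one
n=5: ⌊2093/520⌋−⌊1766/520⌋ = 4−3 = 1  ← one
n=6: ⌊2420/520⌋−⌊2093/520⌋ = 4−4 = 0
n=7: ⌊2747/520⌋−⌊2420/520⌋ = 5−4 = 1  ← one
n=8: ⌊3074/520⌋−⌊2747/520⌋ = 5−5 = 0
n=9: ⌊3401/520⌋−⌊3074/520⌋ = 6−5 = 1  ← one
n=10: ⌊3728/520⌋−⌊3401/520⌋ = 7−6 = 1  ← one
n=11: ⌊4055/520⌋−⌊3728/520⌋ = 7−7 = 0
n=12: ⌊4382/520⌋−⌊4055/520⌋ = 8−7 = 1  ← one
n=13: ⌊4709/520⌋−⌊4382/520⌋ = 9−8 = 1  ← one
n=14: ⌊5036/520⌋−⌊4709/520⌋ = 9−9 = 0
n=15: ⌊5363/520⌋−⌊5036/520⌋ = 10−9 = 1  ← one
positions of the first 10 ones: 1 2 4 5 7 9 10 12 13 15

1 2 4 5 7 9 10 12 13 15


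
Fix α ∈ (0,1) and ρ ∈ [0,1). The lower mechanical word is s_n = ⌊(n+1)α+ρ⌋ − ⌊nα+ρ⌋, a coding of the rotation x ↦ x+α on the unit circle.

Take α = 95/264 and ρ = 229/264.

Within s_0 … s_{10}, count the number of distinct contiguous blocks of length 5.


6

t_n = ⌊(n·95+229)/264⌋ for n = 0 … 11:
  n=0…9: ⌊229/264⌋=0 ⌊324/264⌋=1 ⌊419/264⌋=1 ⌊514/264⌋=1 ⌊609/264⌋=2 ⌊704/264⌋=2 ⌊799/264⌋=3 ⌊894/264⌋=3 ⌊989/264⌋=3 ⌊1084/264⌋=4
  n=10…11: ⌊1179/264⌋=4 ⌊1274/264⌋=4
s_n = t_(n+1) − t_n for n = 0 … 10 gives
prefix = 10010100100
slide a length-5 window over [0..4] … [6..10] (7 windows); first occurrence of each distinct factor:
  [  0..  4] 10010
  [  1..  5] 00101
  [  2..  6] 01010
  [  3..  7] 10100
  [  4..  8] 01001
  [  6.. 10] 00100
  (the other 1 window repeats one of these)
distinct factors: {00100, 00101, 01001, 01010, 10010, 10100}
count = 6  (Sturmian bound for length 5 is 6)


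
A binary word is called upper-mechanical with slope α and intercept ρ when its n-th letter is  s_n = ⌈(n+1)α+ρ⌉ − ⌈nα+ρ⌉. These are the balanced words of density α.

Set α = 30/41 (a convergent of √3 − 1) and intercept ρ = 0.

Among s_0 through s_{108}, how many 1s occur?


80

#1s = Σ_{n=0}^{108} s_n = Σ_{n=0}^{108} (⌈(n+1)α+ρ⌉ − ⌈nα+ρ⌉)
the sum telescopes: every ⌈nα+ρ⌉ with 0 < n < 109 appears once with + and once with −, leaving ⌈109α+ρ⌉ − ⌈0·α+ρ⌉
109α + ρ = (109·30) / 41 = 3270/41
ρ = 0/41
⌈3270/41⌉ = 80,  ⌈0/41⌉ = 0
#1s = 80 − 0 = 80


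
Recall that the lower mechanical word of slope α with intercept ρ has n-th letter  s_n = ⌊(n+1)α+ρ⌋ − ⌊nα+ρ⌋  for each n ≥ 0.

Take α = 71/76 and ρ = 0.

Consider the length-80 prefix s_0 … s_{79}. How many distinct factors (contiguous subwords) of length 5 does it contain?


t_n = ⌊(n·71)/76⌋ for n = 0 … 80:
  n=0…9: ⌊0/76⌋=0 ⌊71/76⌋=0 ⌊142/76⌋=1 ⌊213/76⌋=2 ⌊284/76⌋=3 ⌊355/76⌋=4 ⌊426/76⌋=5 ⌊497/76⌋=6 ⌊568/76⌋=7 ⌊639/76⌋=8
  n=10…19: ⌊710/76⌋=9 ⌊781/76⌋=10 ⌊852/76⌋=11 ⌊923/76⌋=12 ⌊994/76⌋=13 ⌊1065/76⌋=14 ⌊1136/76⌋=14 ⌊1207/76⌋=15 ⌊1278/76⌋=16 ⌊1349/76⌋=17
  n=20…29: ⌊1420/76⌋=18 ⌊1491/76⌋=19 ⌊1562/76⌋=20 ⌊1633/76⌋=21 ⌊1704/76⌋=22 ⌊1775/76⌋=23 ⌊1846/76⌋=24 ⌊1917/76⌋=25 ⌊1988/76⌋=26 ⌊2059/76⌋=27
  n=30…39: ⌊2130/76⌋=28 ⌊2201/76⌋=28 ⌊2272/76⌋=29 ⌊2343/76⌋=30 ⌊2414/76⌋=31 ⌊2485/76⌋=32 ⌊2556/76⌋=33 ⌊2627/76⌋=34 ⌊2698/76⌋=35 ⌊2769/76⌋=36
  n=40…49: ⌊2840/76⌋=37 ⌊2911/76⌋=38 ⌊2982/76⌋=39 ⌊3053/76⌋=40 ⌊3124/76⌋=41 ⌊3195/76⌋=42 ⌊3266/76⌋=42 ⌊3337/76⌋=43 ⌊3408/76⌋=44 ⌊3479/76⌋=45
  n=50…59: ⌊3550/76⌋=46 ⌊3621/76⌋=47 ⌊3692/76⌋=48 ⌊3763/76⌋=49 ⌊3834/76⌋=50 ⌊3905/76⌋=51 ⌊3976/76⌋=52 ⌊4047/76⌋=53 ⌊4118/76⌋=54 ⌊4189/76⌋=55
  n=60…69: ⌊4260/76⌋=56 ⌊4331/76⌋=56 ⌊4402/76⌋=57 ⌊4473/76⌋=58 ⌊4544/76⌋=59 ⌊4615/76⌋=60 ⌊4686/76⌋=61 ⌊4757/76⌋=62 ⌊4828/76⌋=63 ⌊4899/76⌋=64
  n=70…79: ⌊4970/76⌋=65 ⌊5041/76⌋=66 ⌊5112/76⌋=67 ⌊5183/76⌋=68 ⌊5254/76⌋=69 ⌊5325/76⌋=70 ⌊5396/76⌋=71 ⌊5467/76⌋=71 ⌊5538/76⌋=72 ⌊5609/76⌋=73
  n=80: ⌊5680/76⌋=74
s_n = t_(n+1) − t_n for n = 0 … 79 gives
prefix = 01111111111111101111111111111101111111111111101111111111111101111111111111110111
slide a length-5 window over [0..4] … [75..79] (76 windows); first occurrence of each distinct factor:
  [  0..  4] 01111
  [  1..  5] 11111
  [ 11.. 15] 11110
  [ 12.. 16] 11101
  [ 13.. 17] 11011
  [ 14.. 18] 10111
  (the other 70 windows repeat one of these)
distinct factors: {01111, 10111, 11011, 11101, 11110, 11111}
count = 6  (Sturmian bound for length 5 is 6)

6


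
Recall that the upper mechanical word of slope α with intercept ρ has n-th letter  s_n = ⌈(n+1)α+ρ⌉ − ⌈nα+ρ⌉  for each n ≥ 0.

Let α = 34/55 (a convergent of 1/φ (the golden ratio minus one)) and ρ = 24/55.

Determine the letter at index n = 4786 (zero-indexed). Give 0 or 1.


0

(n+1)α + ρ = (4787·34 + 24) / 55 = 162782/55
nα + ρ     = (4786·34 + 24) / 55 = 162748/55
⌈162782/55⌉ = 2960,  ⌈162748/55⌉ = 2960
s_{4786} = 2960 − 2960 = 0


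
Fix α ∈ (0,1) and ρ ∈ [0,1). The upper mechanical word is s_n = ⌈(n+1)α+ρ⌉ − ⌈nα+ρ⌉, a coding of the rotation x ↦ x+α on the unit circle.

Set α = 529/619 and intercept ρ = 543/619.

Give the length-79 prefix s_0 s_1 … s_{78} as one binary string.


1111110111110111111011111101111110111111011111101111110111111011111011111101111

n=0: ⌈(1·529+543)/619⌉ − ⌈(0·529+543)/619⌉ = ⌈1072/619⌉ − ⌈543/619⌉ = 2 − 1 = 1
n=1: ⌈(2·529+543)/619⌉ − ⌈(1·529+543)/619⌉ = ⌈1601/619⌉ − ⌈1072/619⌉ = 3 − 2 = 1
n=2: ⌈(3·529+543)/619⌉ − ⌈(2·529+543)/619⌉ = ⌈2130/619⌉ − ⌈1601/619⌉ = 4 − 3 = 1
n=3: ⌈(4·529+543)/619⌉ − ⌈(3·529+543)/619⌉ = ⌈2659/619⌉ − ⌈2130/619⌉ = 5 − 4 = 1
n=4: ⌈(5·529+543)/619⌉ − ⌈(4·529+543)/619⌉ = ⌈3188/619⌉ − ⌈2659/619⌉ = 6 − 5 = 1
n=5: ⌈(6·529+543)/619⌉ − ⌈(5·529+543)/619⌉ = ⌈3717/619⌉ − ⌈3188/619⌉ = 7 − 6 = 1
n=6: ⌈(7·529+543)/619⌉ − ⌈(6·529+543)/619⌉ = ⌈4246/619⌉ − ⌈3717/619⌉ = 7 − 7 = 0
n=7: ⌈(8·529+543)/619⌉ − ⌈(7·529+543)/619⌉ = ⌈4775/619⌉ − ⌈4246/619⌉ = 8 − 7 = 1
n=8: ⌈(9·529+543)/619⌉ − ⌈(8·529+543)/619⌉ = ⌈5304/619⌉ − ⌈4775/619⌉ = 9 − 8 = 1
n=9: ⌈(10·529+543)/619⌉ − ⌈(9·529+543)/619⌉ = ⌈5833/619⌉ − ⌈5304/619⌉ = 10 − 9 = 1
n=10: ⌈(11·529+543)/619⌉ − ⌈(10·529+543)/619⌉ = ⌈6362/619⌉ − ⌈5833/619⌉ = 11 − 10 = 1
n=11: ⌈(12·529+543)/619⌉ − ⌈(11·529+543)/619⌉ = ⌈6891/619⌉ − ⌈6362/619⌉ = 12 − 11 = 1
n=12: ⌈(13·529+543)/619⌉ − ⌈(12·529+543)/619⌉ = ⌈7420/619⌉ − ⌈6891/619⌉ = 12 − 12 = 0
n=13: ⌈(14·529+543)/619⌉ − ⌈(13·529+543)/619⌉ = ⌈7949/619⌉ − ⌈7420/619⌉ = 13 − 12 = 1
n=14: ⌈(15·529+543)/619⌉ − ⌈(14·529+543)/619⌉ = ⌈8478/619⌉ − ⌈7949/619⌉ = 14 − 13 = 1
n=15: ⌈(16·529+543)/619⌉ − ⌈(15·529+543)/619⌉ = ⌈9007/619⌉ − ⌈8478/619⌉ = 15 − 14 = 1
n=16: ⌈(17·529+543)/619⌉ − ⌈(16·529+543)/619⌉ = ⌈9536/619⌉ − ⌈9007/619⌉ = 16 − 15 = 1
n=17: ⌈(18·529+543)/619⌉ − ⌈(17·529+543)/619⌉ = ⌈10065/619⌉ − ⌈9536/619⌉ = 17 − 16 = 1
n=18: ⌈(19·529+543)/619⌉ − ⌈(18·529+543)/619⌉ = ⌈10594/619⌉ − ⌈10065/619⌉ = 18 − 17 = 1
n=19: ⌈(20·529+543)/619⌉ − ⌈(19·529+543)/619⌉ = ⌈11123/619⌉ − ⌈10594/619⌉ = 18 − 18 = 0
n=20: ⌈(21·529+543)/619⌉ − ⌈(20·529+543)/619⌉ = ⌈11652/619⌉ − ⌈11123/619⌉ = 19 − 18 = 1
n=21: ⌈(22·529+543)/619⌉ − ⌈(21·529+543)/619⌉ = ⌈12181/619⌉ − ⌈11652/619⌉ = 20 − 19 = 1
n=22: ⌈(23·529+543)/619⌉ − ⌈(22·529+543)/619⌉ = ⌈12710/619⌉ − ⌈12181/619⌉ = 21 − 20 = 1
n=23: ⌈(24·529+543)/619⌉ − ⌈(23·529+543)/619⌉ = ⌈13239/619⌉ − ⌈12710/619⌉ = 22 − 21 = 1
n=24: ⌈(25·529+543)/619⌉ − ⌈(24·529+543)/619⌉ = ⌈13768/619⌉ − ⌈13239/619⌉ = 23 − 22 = 1
n=25: ⌈(26·529+543)/619⌉ − ⌈(25·529+543)/619⌉ = ⌈14297/619⌉ − ⌈13768/619⌉ = 24 − 23 = 1
n=26: ⌈(27·529+543)/619⌉ − ⌈(26·529+543)/619⌉ = ⌈14826/619⌉ − ⌈14297/619⌉ = 24 − 24 = 0
n=27: ⌈(28·529+543)/619⌉ − ⌈(27·529+543)/619⌉ = ⌈15355/619⌉ − ⌈14826/619⌉ = 25 − 24 = 1
n=28: ⌈(29·529+543)/619⌉ − ⌈(28·529+543)/619⌉ = ⌈15884/619⌉ − ⌈15355/619⌉ = 26 − 25 = 1
n=29: ⌈(30·529+543)/619⌉ − ⌈(29·529+543)/619⌉ = ⌈16413/619⌉ − ⌈15884/619⌉ = 27 − 26 = 1
n=30: ⌈(31·529+543)/619⌉ − ⌈(30·529+543)/619⌉ = ⌈16942/619⌉ − ⌈16413/619⌉ = 28 − 27 = 1
n=31: ⌈(32·529+543)/619⌉ − ⌈(31·529+543)/619⌉ = ⌈17471/619⌉ − ⌈16942/619⌉ = 29 − 28 = 1
n=32: ⌈(33·529+543)/619⌉ − ⌈(32·529+543)/619⌉ = ⌈18000/619⌉ − ⌈17471/619⌉ = 30 − 29 = 1
n=33: ⌈(34·529+543)/619⌉ − ⌈(33·529+543)/619⌉ = ⌈18529/619⌉ − ⌈18000/619⌉ = 30 − 30 = 0
n=34: ⌈(35·529+543)/619⌉ − ⌈(34·529+543)/619⌉ = ⌈19058/619⌉ − ⌈18529/619⌉ = 31 − 30 = 1
n=35: ⌈(36·529+543)/619⌉ − ⌈(35·529+543)/619⌉ = ⌈19587/619⌉ − ⌈19058/619⌉ = 32 − 31 = 1
n=36: ⌈(37·529+543)/619⌉ − ⌈(36·529+543)/619⌉ = ⌈20116/619⌉ − ⌈19587/619⌉ = 33 − 32 = 1
n=37: ⌈(38·529+543)/619⌉ − ⌈(37·529+543)/619⌉ = ⌈20645/619⌉ − ⌈20116/619⌉ = 34 − 33 = 1
n=38: ⌈(39·529+543)/619⌉ − ⌈(38·529+543)/619⌉ = ⌈21174/619⌉ − ⌈20645/619⌉ = 35 − 34 = 1
n=39: ⌈(40·529+543)/619⌉ − ⌈(39·529+543)/619⌉ = ⌈21703/619⌉ − ⌈21174/619⌉ = 36 − 35 = 1
n=40: ⌈(41·529+543)/619⌉ − ⌈(40·529+543)/619⌉ = ⌈22232/619⌉ − ⌈21703/619⌉ = 36 − 36 = 0
n=41: ⌈(42·529+543)/619⌉ − ⌈(41·529+543)/619⌉ = ⌈22761/619⌉ − ⌈22232/619⌉ = 37 − 36 = 1
n=42: ⌈(43·529+543)/619⌉ − ⌈(42·529+543)/619⌉ = ⌈23290/619⌉ − ⌈22761/619⌉ = 38 − 37 = 1
n=43: ⌈(44·529+543)/619⌉ − ⌈(43·529+543)/619⌉ = ⌈23819/619⌉ − ⌈23290/619⌉ = 39 − 38 = 1
n=44: ⌈(45·529+543)/619⌉ − ⌈(44·529+543)/619⌉ = ⌈24348/619⌉ − ⌈23819/619⌉ = 40 − 39 = 1
n=45: ⌈(46·529+543)/619⌉ − ⌈(45·529+543)/619⌉ = ⌈24877/619⌉ − ⌈24348/619⌉ = 41 − 40 = 1
n=46: ⌈(47·529+543)/619⌉ − ⌈(46·529+543)/619⌉ = ⌈25406/619⌉ − ⌈24877/619⌉ = 42 − 41 = 1
n=47: ⌈(48·529+543)/619⌉ − ⌈(47·529+543)/619⌉ = ⌈25935/619⌉ − ⌈25406/619⌉ = 42 − 42 = 0
n=48: ⌈(49·529+543)/619⌉ − ⌈(48·529+543)/619⌉ = ⌈26464/619⌉ − ⌈25935/619⌉ = 43 − 42 = 1
n=49: ⌈(50·529+543)/619⌉ − ⌈(49·529+543)/619⌉ = ⌈26993/619⌉ − ⌈26464/619⌉ = 44 − 43 = 1
n=50: ⌈(51·529+543)/619⌉ − ⌈(50·529+543)/619⌉ = ⌈27522/619⌉ − ⌈26993/619⌉ = 45 − 44 = 1
n=51: ⌈(52·529+543)/619⌉ − ⌈(51·529+543)/619⌉ = ⌈28051/619⌉ − ⌈27522/619⌉ = 46 − 45 = 1
n=52: ⌈(53·529+543)/619⌉ − ⌈(52·529+543)/619⌉ = ⌈28580/619⌉ − ⌈28051/619⌉ = 47 − 46 = 1
n=53: ⌈(54·529+543)/619⌉ − ⌈(53·529+543)/619⌉ = ⌈29109/619⌉ − ⌈28580/619⌉ = 48 − 47 = 1
n=54: ⌈(55·529+543)/619⌉ − ⌈(54·529+543)/619⌉ = ⌈29638/619⌉ − ⌈29109/619⌉ = 48 − 48 = 0
n=55: ⌈(56·529+543)/619⌉ − ⌈(55·529+543)/619⌉ = ⌈30167/619⌉ − ⌈29638/619⌉ = 49 − 48 = 1
n=56: ⌈(57·529+543)/619⌉ − ⌈(56·529+543)/619⌉ = ⌈30696/619⌉ − ⌈30167/619⌉ = 50 − 49 = 1
n=57: ⌈(58·529+543)/619⌉ − ⌈(57·529+543)/619⌉ = ⌈31225/619⌉ − ⌈30696/619⌉ = 51 − 50 = 1
n=58: ⌈(59·529+543)/619⌉ − ⌈(58·529+543)/619⌉ = ⌈31754/619⌉ − ⌈31225/619⌉ = 52 − 51 = 1
n=59: ⌈(60·529+543)/619⌉ − ⌈(59·529+543)/619⌉ = ⌈32283/619⌉ − ⌈31754/619⌉ = 53 − 52 = 1
n=60: ⌈(61·529+543)/619⌉ − ⌈(60·529+543)/619⌉ = ⌈32812/619⌉ − ⌈32283/619⌉ = 54 − 53 = 1
n=61: ⌈(62·529+543)/619⌉ − ⌈(61·529+543)/619⌉ = ⌈33341/619⌉ − ⌈32812/619⌉ = 54 − 54 = 0
n=62: ⌈(63·529+543)/619⌉ − ⌈(62·529+543)/619⌉ = ⌈33870/619⌉ − ⌈33341/619⌉ = 55 − 54 = 1
n=63: ⌈(64·529+543)/619⌉ − ⌈(63·529+543)/619⌉ = ⌈34399/619⌉ − ⌈33870/619⌉ = 56 − 55 = 1
n=64: ⌈(65·529+543)/619⌉ − ⌈(64·529+543)/619⌉ = ⌈34928/619⌉ − ⌈34399/619⌉ = 57 − 56 = 1
n=65: ⌈(66·529+543)/619⌉ − ⌈(65·529+543)/619⌉ = ⌈35457/619⌉ − ⌈34928/619⌉ = 58 − 57 = 1
n=66: ⌈(67·529+543)/619⌉ − ⌈(66·529+543)/619⌉ = ⌈35986/619⌉ − ⌈35457/619⌉ = 59 − 58 = 1
n=67: ⌈(68·529+543)/619⌉ − ⌈(67·529+543)/619⌉ = ⌈36515/619⌉ − ⌈35986/619⌉ = 59 − 59 = 0
n=68: ⌈(69·529+543)/619⌉ − ⌈(68·529+543)/619⌉ = ⌈37044/619⌉ − ⌈36515/619⌉ = 60 − 59 = 1
n=69: ⌈(70·529+543)/619⌉ − ⌈(69·529+543)/619⌉ = ⌈37573/619⌉ − ⌈37044/619⌉ = 61 − 60 = 1
n=70: ⌈(71·529+543)/619⌉ − ⌈(70·529+543)/619⌉ = ⌈38102/619⌉ − ⌈37573/619⌉ = 62 − 61 = 1
n=71: ⌈(72·529+543)/619⌉ − ⌈(71·529+543)/619⌉ = ⌈38631/619⌉ − ⌈38102/619⌉ = 63 − 62 = 1
n=72: ⌈(73·529+543)/619⌉ − ⌈(72·529+543)/619⌉ = ⌈39160/619⌉ − ⌈38631/619⌉ = 64 − 63 = 1
n=73: ⌈(74·529+543)/619⌉ − ⌈(73·529+543)/619⌉ = ⌈39689/619⌉ − ⌈39160/619⌉ = 65 − 64 = 1
n=74: ⌈(75·529+543)/619⌉ − ⌈(74·529+543)/619⌉ = ⌈40218/619⌉ − ⌈39689/619⌉ = 65 − 65 = 0
n=75: ⌈(76·529+543)/619⌉ − ⌈(75·529+543)/619⌉ = ⌈40747/619⌉ − ⌈40218/619⌉ = 66 − 65 = 1
n=76: ⌈(77·529+543)/619⌉ − ⌈(76·529+543)/619⌉ = ⌈41276/619⌉ − ⌈40747/619⌉ = 67 − 66 = 1
n=77: ⌈(78·529+543)/619⌉ − ⌈(77·529+543)/619⌉ = ⌈41805/619⌉ − ⌈41276/619⌉ = 68 − 67 = 1
n=78: ⌈(79·529+543)/619⌉ − ⌈(78·529+543)/619⌉ = ⌈42334/619⌉ − ⌈41805/619⌉ = 69 − 68 = 1


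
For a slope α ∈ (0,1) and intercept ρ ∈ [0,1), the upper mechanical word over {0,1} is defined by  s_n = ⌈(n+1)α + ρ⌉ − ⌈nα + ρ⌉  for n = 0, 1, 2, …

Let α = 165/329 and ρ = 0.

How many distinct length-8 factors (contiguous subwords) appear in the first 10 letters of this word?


3

t_n = ⌈(n·165)/329⌉ for n = 0 … 10:
  n=0…9: ⌈0/329⌉=0 ⌈165/329⌉=1 ⌈330/329⌉=2 ⌈495/329⌉=2 ⌈660/329⌉=3 ⌈825/329⌉=3 ⌈990/329⌉=4 ⌈1155/329⌉=4 ⌈1320/329⌉=5 ⌈1485/329⌉=5
  n=10: ⌈1650/329⌉=6
s_n = t_(n+1) − t_n for n = 0 … 9 gives
prefix = 1101010101
slide a length-8 window over [0..7] … [2..9] (3 windows); first occurrence of each distinct factor:
  [  0..  7] 11010101
  [  1..  8] 10101010
  [  2..  9] 01010101
distinct factors: {01010101, 10101010, 11010101}
count = 3  (Sturmian bound for length 8 is 9)


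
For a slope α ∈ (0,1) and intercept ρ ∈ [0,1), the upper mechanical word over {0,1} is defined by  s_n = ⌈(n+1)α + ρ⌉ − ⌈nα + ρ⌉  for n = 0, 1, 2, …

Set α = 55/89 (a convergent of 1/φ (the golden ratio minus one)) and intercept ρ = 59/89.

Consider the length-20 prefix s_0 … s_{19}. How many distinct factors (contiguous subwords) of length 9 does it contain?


8

t_n = ⌈(n·55+59)/89⌉ for n = 0 … 20:
  n=0…9: ⌈59/89⌉=1 ⌈114/89⌉=2 ⌈169/89⌉=2 ⌈224/89⌉=3 ⌈279/89⌉=4 ⌈334/89⌉=4 ⌈389/89⌉=5 ⌈444/89⌉=5 ⌈499/89⌉=6 ⌈554/89⌉=7
  n=10…19: ⌈609/89⌉=7 ⌈664/89⌉=8 ⌈719/89⌉=9 ⌈774/89⌉=9 ⌈829/89⌉=10 ⌈884/89⌉=10 ⌈939/89⌉=11 ⌈994/89⌉=12 ⌈1049/89⌉=12 ⌈1104/89⌉=13
  n=20: ⌈1159/89⌉=14
s_n = t_(n+1) − t_n for n = 0 … 19 gives
prefix = 10110101101101011011
slide a length-9 window over [0..8] … [11..19] (12 windows); first occurrence of each distinct factor:
  [  0..  8] 101101011
  [  1..  9] 011010110
  [  2.. 10] 110101101
  [  3.. 11] 101011011
  [  4.. 12] 010110110
  [  5.. 13] 101101101
  [  6.. 14] 011011010
  [  7.. 15] 110110101
  (the other 4 windows repeat one of these)
distinct factors: {010110110, 011010110, 011011010, 101011011, 101101011, 101101101, 110101101, 110110101}
count = 8  (Sturmian bound for length 9 is 10)


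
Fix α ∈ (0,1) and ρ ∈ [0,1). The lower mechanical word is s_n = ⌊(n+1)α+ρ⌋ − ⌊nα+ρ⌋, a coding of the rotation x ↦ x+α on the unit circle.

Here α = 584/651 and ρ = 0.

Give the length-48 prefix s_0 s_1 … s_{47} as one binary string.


n=0: ⌊(1·584)/651⌋ − ⌊(0·584)/651⌋ = ⌊584/651⌋ − ⌊0/651⌋ = 0 − 0 = 0
n=1: ⌊(2·584)/651⌋ − ⌊(1·584)/651⌋ = ⌊1168/651⌋ − ⌊584/651⌋ = 1 − 0 = 1
n=2: ⌊(3·584)/651⌋ − ⌊(2·584)/651⌋ = ⌊1752/651⌋ − ⌊1168/651⌋ = 2 − 1 = 1
n=3: ⌊(4·584)/651⌋ − ⌊(3·584)/651⌋ = ⌊2336/651⌋ − ⌊1752/651⌋ = 3 − 2 = 1
n=4: ⌊(5·584)/651⌋ − ⌊(4·584)/651⌋ = ⌊2920/651⌋ − ⌊2336/651⌋ = 4 − 3 = 1
n=5: ⌊(6·584)/651⌋ − ⌊(5·584)/651⌋ = ⌊3504/651⌋ − ⌊2920/651⌋ = 5 − 4 = 1
n=6: ⌊(7·584)/651⌋ − ⌊(6·584)/651⌋ = ⌊4088/651⌋ − ⌊3504/651⌋ = 6 − 5 = 1
n=7: ⌊(8·584)/651⌋ − ⌊(7·584)/651⌋ = ⌊4672/651⌋ − ⌊4088/651⌋ = 7 − 6 = 1
n=8: ⌊(9·584)/651⌋ − ⌊(8·584)/651⌋ = ⌊5256/651⌋ − ⌊4672/651⌋ = 8 − 7 = 1
n=9: ⌊(10·584)/651⌋ − ⌊(9·584)/651⌋ = ⌊5840/651⌋ − ⌊5256/651⌋ = 8 − 8 = 0
n=10: ⌊(11·584)/651⌋ − ⌊(10·584)/651⌋ = ⌊6424/651⌋ − ⌊5840/651⌋ = 9 − 8 = 1
n=11: ⌊(12·584)/651⌋ − ⌊(11·584)/651⌋ = ⌊7008/651⌋ − ⌊6424/651⌋ = 10 − 9 = 1
n=12: ⌊(13·584)/651⌋ − ⌊(12·584)/651⌋ = ⌊7592/651⌋ − ⌊7008/651⌋ = 11 − 10 = 1
n=13: ⌊(14·584)/651⌋ − ⌊(13·584)/651⌋ = ⌊8176/651⌋ − ⌊7592/651⌋ = 12 − 11 = 1
n=14: ⌊(15·584)/651⌋ − ⌊(14·584)/651⌋ = ⌊8760/651⌋ − ⌊8176/651⌋ = 13 − 12 = 1
n=15: ⌊(16·584)/651⌋ − ⌊(15·584)/651⌋ = ⌊9344/651⌋ − ⌊8760/651⌋ = 14 − 13 = 1
n=16: ⌊(17·584)/651⌋ − ⌊(16·584)/651⌋ = ⌊9928/651⌋ − ⌊9344/651⌋ = 15 − 14 = 1
n=17: ⌊(18·584)/651⌋ − ⌊(17·584)/651⌋ = ⌊10512/651⌋ − ⌊9928/651⌋ = 16 − 15 = 1
n=18: ⌊(19·584)/651⌋ − ⌊(18·584)/651⌋ = ⌊11096/651⌋ − ⌊10512/651⌋ = 17 − 16 = 1
n=19: ⌊(20·584)/651⌋ − ⌊(19·584)/651⌋ = ⌊11680/651⌋ − ⌊11096/651⌋ = 17 − 17 = 0
n=20: ⌊(21·584)/651⌋ − ⌊(20·584)/651⌋ = ⌊12264/651⌋ − ⌊11680/651⌋ = 18 − 17 = 1
n=21: ⌊(22·584)/651⌋ − ⌊(21·584)/651⌋ = ⌊12848/651⌋ − ⌊12264/651⌋ = 19 − 18 = 1
n=22: ⌊(23·584)/651⌋ − ⌊(22·584)/651⌋ = ⌊13432/651⌋ − ⌊12848/651⌋ = 20 − 19 = 1
n=23: ⌊(24·584)/651⌋ − ⌊(23·584)/651⌋ = ⌊14016/651⌋ − ⌊13432/651⌋ = 21 − 20 = 1
n=24: ⌊(25·584)/651⌋ − ⌊(24·584)/651⌋ = ⌊14600/651⌋ − ⌊14016/651⌋ = 22 − 21 = 1
n=25: ⌊(26·584)/651⌋ − ⌊(25·584)/651⌋ = ⌊15184/651⌋ − ⌊14600/651⌋ = 23 − 22 = 1
n=26: ⌊(27·584)/651⌋ − ⌊(26·584)/651⌋ = ⌊15768/651⌋ − ⌊15184/651⌋ = 24 − 23 = 1
n=27: ⌊(28·584)/651⌋ − ⌊(27·584)/651⌋ = ⌊16352/651⌋ − ⌊15768/651⌋ = 25 − 24 = 1
n=28: ⌊(29·584)/651⌋ − ⌊(28·584)/651⌋ = ⌊16936/651⌋ − ⌊16352/651⌋ = 26 − 25 = 1
n=29: ⌊(30·584)/651⌋ − ⌊(29·584)/651⌋ = ⌊17520/651⌋ − ⌊16936/651⌋ = 26 − 26 = 0
n=30: ⌊(31·584)/651⌋ − ⌊(30·584)/651⌋ = ⌊18104/651⌋ − ⌊17520/651⌋ = 27 − 26 = 1
n=31: ⌊(32·584)/651⌋ − ⌊(31·584)/651⌋ = ⌊18688/651⌋ − ⌊18104/651⌋ = 28 − 27 = 1
n=32: ⌊(33·584)/651⌋ − ⌊(32·584)/651⌋ = ⌊19272/651⌋ − ⌊18688/651⌋ = 29 − 28 = 1
n=33: ⌊(34·584)/651⌋ − ⌊(33·584)/651⌋ = ⌊19856/651⌋ − ⌊19272/651⌋ = 30 − 29 = 1
n=34: ⌊(35·584)/651⌋ − ⌊(34·584)/651⌋ = ⌊20440/651⌋ − ⌊19856/651⌋ = 31 − 30 = 1
n=35: ⌊(36·584)/651⌋ − ⌊(35·584)/651⌋ = ⌊21024/651⌋ − ⌊20440/651⌋ = 32 − 31 = 1
n=36: ⌊(37·584)/651⌋ − ⌊(36·584)/651⌋ = ⌊21608/651⌋ − ⌊21024/651⌋ = 33 − 32 = 1
n=37: ⌊(38·584)/651⌋ − ⌊(37·584)/651⌋ = ⌊22192/651⌋ − ⌊21608/651⌋ = 34 − 33 = 1
n=38: ⌊(39·584)/651⌋ − ⌊(38·584)/651⌋ = ⌊22776/651⌋ − ⌊22192/651⌋ = 34 − 34 = 0
n=39: ⌊(40·584)/651⌋ − ⌊(39·584)/651⌋ = ⌊23360/651⌋ − ⌊22776/651⌋ = 35 − 34 = 1
n=40: ⌊(41·584)/651⌋ − ⌊(40·584)/651⌋ = ⌊23944/651⌋ − ⌊23360/651⌋ = 36 − 35 = 1
n=41: ⌊(42·584)/651⌋ − ⌊(41·584)/651⌋ = ⌊24528/651⌋ − ⌊23944/651⌋ = 37 − 36 = 1
n=42: ⌊(43·584)/651⌋ − ⌊(42·584)/651⌋ = ⌊25112/651⌋ − ⌊24528/651⌋ = 38 − 37 = 1
n=43: ⌊(44·584)/651⌋ − ⌊(43·584)/651⌋ = ⌊25696/651⌋ − ⌊25112/651⌋ = 39 − 38 = 1
n=44: ⌊(45·584)/651⌋ − ⌊(44·584)/651⌋ = ⌊26280/651⌋ − ⌊25696/651⌋ = 40 − 39 = 1
n=45: ⌊(46·584)/651⌋ − ⌊(45·584)/651⌋ = ⌊26864/651⌋ − ⌊26280/651⌋ = 41 − 40 = 1
n=46: ⌊(47·584)/651⌋ − ⌊(46·584)/651⌋ = ⌊27448/651⌋ − ⌊26864/651⌋ = 42 − 41 = 1
n=47: ⌊(48·584)/651⌋ − ⌊(47·584)/651⌋ = ⌊28032/651⌋ − ⌊27448/651⌋ = 43 − 42 = 1

011111111011111111101111111110111111110111111111


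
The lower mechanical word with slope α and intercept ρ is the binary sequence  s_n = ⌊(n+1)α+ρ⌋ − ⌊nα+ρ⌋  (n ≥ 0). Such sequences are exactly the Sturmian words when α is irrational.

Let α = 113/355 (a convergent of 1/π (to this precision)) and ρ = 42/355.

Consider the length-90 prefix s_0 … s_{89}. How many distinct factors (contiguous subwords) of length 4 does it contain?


5

t_n = ⌊(n·113+42)/355⌋ for n = 0 … 90:
  n=0…9: ⌊42/355⌋=0 ⌊155/355⌋=0 ⌊268/355⌋=0 ⌊381/355⌋=1 ⌊494/355⌋=1 ⌊607/355⌋=1 ⌊720/355⌋=2 ⌊833/355⌋=2 ⌊946/355⌋=2 ⌊1059/355⌋=2
  n=10…19: ⌊1172/355⌋=3 ⌊1285/355⌋=3 ⌊1398/355⌋=3 ⌊1511/355⌋=4 ⌊1624/355⌋=4 ⌊1737/355⌋=4 ⌊1850/355⌋=5 ⌊1963/355⌋=5 ⌊2076/355⌋=5 ⌊2189/355⌋=6
  n=20…29: ⌊2302/355⌋=6 ⌊2415/355⌋=6 ⌊2528/355⌋=7 ⌊2641/355⌋=7 ⌊2754/355⌋=7 ⌊2867/355⌋=8 ⌊2980/355⌋=8 ⌊3093/355⌋=8 ⌊3206/355⌋=9 ⌊3319/355⌋=9
  n=30…39: ⌊3432/355⌋=9 ⌊3545/355⌋=9 ⌊3658/355⌋=10 ⌊3771/355⌋=10 ⌊3884/355⌋=10 ⌊3997/355⌋=11 ⌊4110/355⌋=11 ⌊4223/355⌋=11 ⌊4336/355⌋=12 ⌊4449/355⌋=12
  n=40…49: ⌊4562/355⌋=12 ⌊4675/355⌋=13 ⌊4788/355⌋=13 ⌊4901/355⌋=13 ⌊5014/355⌋=14 ⌊5127/355⌋=14 ⌊5240/355⌋=14 ⌊5353/355⌋=15 ⌊5466/355⌋=15 ⌊5579/355⌋=15
  n=50…59: ⌊5692/355⌋=16 ⌊5805/355⌋=16 ⌊5918/355⌋=16 ⌊6031/355⌋=16 ⌊6144/355⌋=17 ⌊6257/355⌋=17 ⌊6370/355⌋=17 ⌊6483/355⌋=18 ⌊6596/355⌋=18 ⌊6709/355⌋=18
  n=60…69: ⌊6822/355⌋=19 ⌊6935/355⌋=19 ⌊7048/355⌋=19 ⌊7161/355⌋=20 ⌊7274/355⌋=20 ⌊7387/355⌋=20 ⌊7500/355⌋=21 ⌊7613/355⌋=21 ⌊7726/355⌋=21 ⌊7839/355⌋=22
  n=70…79: ⌊7952/355⌋=22 ⌊8065/355⌋=22 ⌊8178/355⌋=23 ⌊8291/355⌋=23 ⌊8404/355⌋=23 ⌊8517/355⌋=23 ⌊8630/355⌋=24 ⌊8743/355⌋=24 ⌊8856/355⌋=24 ⌊8969/355⌋=25
  n=80…89: ⌊9082/355⌋=25 ⌊9195/355⌋=25 ⌊9308/355⌋=26 ⌊9421/355⌋=26 ⌊9534/355⌋=26 ⌊9647/355⌋=27 ⌊9760/355⌋=27 ⌊9873/355⌋=27 ⌊9986/355⌋=28 ⌊10099/355⌋=28
  n=90: ⌊10212/355⌋=28
s_n = t_(n+1) − t_n for n = 0 … 89 gives
prefix = 001001000100100100100100100100010010010010010010010001001001001001001001000100100100100100
slide a length-4 window over [0..3] … [86..89] (87 windows); first occurrence of each distinct factor:
  [  0..  3] 0010
  [  1..  4] 0100
  [  2..  5] 1001
  [  5..  8] 1000
  [  6..  9] 0001
  (the other 82 windows repeat one of these)
distinct factors: {0001, 0010, 0100, 1000, 1001}
count = 5  (Sturmian bound for length 4 is 5)


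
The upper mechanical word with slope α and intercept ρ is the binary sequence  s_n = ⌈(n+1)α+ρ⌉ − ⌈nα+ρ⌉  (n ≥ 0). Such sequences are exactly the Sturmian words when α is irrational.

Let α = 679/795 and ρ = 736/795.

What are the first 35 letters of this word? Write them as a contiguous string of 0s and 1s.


11111101111110111111011111011111101

n=0: ⌈(1·679+736)/795⌉ − ⌈(0·679+736)/795⌉ = ⌈1415/795⌉ − ⌈736/795⌉ = 2 − 1 = 1
n=1: ⌈(2·679+736)/795⌉ − ⌈(1·679+736)/795⌉ = ⌈2094/795⌉ − ⌈1415/795⌉ = 3 − 2 = 1
n=2: ⌈(3·679+736)/795⌉ − ⌈(2·679+736)/795⌉ = ⌈2773/795⌉ − ⌈2094/795⌉ = 4 − 3 = 1
n=3: ⌈(4·679+736)/795⌉ − ⌈(3·679+736)/795⌉ = ⌈3452/795⌉ − ⌈2773/795⌉ = 5 − 4 = 1
n=4: ⌈(5·679+736)/795⌉ − ⌈(4·679+736)/795⌉ = ⌈4131/795⌉ − ⌈3452/795⌉ = 6 − 5 = 1
n=5: ⌈(6·679+736)/795⌉ − ⌈(5·679+736)/795⌉ = ⌈4810/795⌉ − ⌈4131/795⌉ = 7 − 6 = 1
n=6: ⌈(7·679+736)/795⌉ − ⌈(6·679+736)/795⌉ = ⌈5489/795⌉ − ⌈4810/795⌉ = 7 − 7 = 0
n=7: ⌈(8·679+736)/795⌉ − ⌈(7·679+736)/795⌉ = ⌈6168/795⌉ − ⌈5489/795⌉ = 8 − 7 = 1
n=8: ⌈(9·679+736)/795⌉ − ⌈(8·679+736)/795⌉ = ⌈6847/795⌉ − ⌈6168/795⌉ = 9 − 8 = 1
n=9: ⌈(10·679+736)/795⌉ − ⌈(9·679+736)/795⌉ = ⌈7526/795⌉ − ⌈6847/795⌉ = 10 − 9 = 1
n=10: ⌈(11·679+736)/795⌉ − ⌈(10·679+736)/795⌉ = ⌈8205/795⌉ − ⌈7526/795⌉ = 11 − 10 = 1
n=11: ⌈(12·679+736)/795⌉ − ⌈(11·679+736)/795⌉ = ⌈8884/795⌉ − ⌈8205/795⌉ = 12 − 11 = 1
n=12: ⌈(13·679+736)/795⌉ − ⌈(12·679+736)/795⌉ = ⌈9563/795⌉ − ⌈8884/795⌉ = 13 − 12 = 1
n=13: ⌈(14·679+736)/795⌉ − ⌈(13·679+736)/795⌉ = ⌈10242/795⌉ − ⌈9563/795⌉ = 13 − 13 = 0
n=14: ⌈(15·679+736)/795⌉ − ⌈(14·679+736)/795⌉ = ⌈10921/795⌉ − ⌈10242/795⌉ = 14 − 13 = 1
n=15: ⌈(16·679+736)/795⌉ − ⌈(15·679+736)/795⌉ = ⌈11600/795⌉ − ⌈10921/795⌉ = 15 − 14 = 1
n=16: ⌈(17·679+736)/795⌉ − ⌈(16·679+736)/795⌉ = ⌈12279/795⌉ − ⌈11600/795⌉ = 16 − 15 = 1
n=17: ⌈(18·679+736)/795⌉ − ⌈(17·679+736)/795⌉ = ⌈12958/795⌉ − ⌈12279/795⌉ = 17 − 16 = 1
n=18: ⌈(19·679+736)/795⌉ − ⌈(18·679+736)/795⌉ = ⌈13637/795⌉ − ⌈12958/795⌉ = 18 − 17 = 1
n=19: ⌈(20·679+736)/795⌉ − ⌈(19·679+736)/795⌉ = ⌈14316/795⌉ − ⌈13637/795⌉ = 19 − 18 = 1
n=20: ⌈(21·679+736)/795⌉ − ⌈(20·679+736)/795⌉ = ⌈14995/795⌉ − ⌈14316/795⌉ = 19 − 19 = 0
n=21: ⌈(22·679+736)/795⌉ − ⌈(21·679+736)/795⌉ = ⌈15674/795⌉ − ⌈14995/795⌉ = 20 − 19 = 1
n=22: ⌈(23·679+736)/795⌉ − ⌈(22·679+736)/795⌉ = ⌈16353/795⌉ − ⌈15674/795⌉ = 21 − 20 = 1
n=23: ⌈(24·679+736)/795⌉ − ⌈(23·679+736)/795⌉ = ⌈17032/795⌉ − ⌈16353/795⌉ = 22 − 21 = 1
n=24: ⌈(25·679+736)/795⌉ − ⌈(24·679+736)/795⌉ = ⌈17711/795⌉ − ⌈17032/795⌉ = 23 − 22 = 1
n=25: ⌈(26·679+736)/795⌉ − ⌈(25·679+736)/795⌉ = ⌈18390/795⌉ − ⌈17711/795⌉ = 24 − 23 = 1
n=26: ⌈(27·679+736)/795⌉ − ⌈(26·679+736)/795⌉ = ⌈19069/795⌉ − ⌈18390/795⌉ = 24 − 24 = 0
n=27: ⌈(28·679+736)/795⌉ − ⌈(27·679+736)/795⌉ = ⌈19748/795⌉ − ⌈19069/795⌉ = 25 − 24 = 1
n=28: ⌈(29·679+736)/795⌉ − ⌈(28·679+736)/795⌉ = ⌈20427/795⌉ − ⌈19748/795⌉ = 26 − 25 = 1
n=29: ⌈(30·679+736)/795⌉ − ⌈(29·679+736)/795⌉ = ⌈21106/795⌉ − ⌈20427/795⌉ = 27 − 26 = 1
n=30: ⌈(31·679+736)/795⌉ − ⌈(30·679+736)/795⌉ = ⌈21785/795⌉ − ⌈21106/795⌉ = 28 − 27 = 1
n=31: ⌈(32·679+736)/795⌉ − ⌈(31·679+736)/795⌉ = ⌈22464/795⌉ − ⌈21785/795⌉ = 29 − 28 = 1
n=32: ⌈(33·679+736)/795⌉ − ⌈(32·679+736)/795⌉ = ⌈23143/795⌉ − ⌈22464/795⌉ = 30 − 29 = 1
n=33: ⌈(34·679+736)/795⌉ − ⌈(33·679+736)/795⌉ = ⌈23822/795⌉ − ⌈23143/795⌉ = 30 − 30 = 0
n=34: ⌈(35·679+736)/795⌉ − ⌈(34·679+736)/795⌉ = ⌈24501/795⌉ − ⌈23822/795⌉ = 31 − 30 = 1
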